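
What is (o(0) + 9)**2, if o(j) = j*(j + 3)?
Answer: 81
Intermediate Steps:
o(j) = j*(3 + j)
(o(0) + 9)**2 = (0*(3 + 0) + 9)**2 = (0*3 + 9)**2 = (0 + 9)**2 = 9**2 = 81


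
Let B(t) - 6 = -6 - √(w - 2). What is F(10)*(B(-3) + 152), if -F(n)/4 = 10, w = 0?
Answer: -6080 + 40*I*√2 ≈ -6080.0 + 56.569*I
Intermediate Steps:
F(n) = -40 (F(n) = -4*10 = -40)
B(t) = -I*√2 (B(t) = 6 + (-6 - √(0 - 2)) = 6 + (-6 - √(-2)) = 6 + (-6 - I*√2) = -I*√2)
F(10)*(B(-3) + 152) = -40*(-I*√2 + 152) = -40*(152 - I*√2) = -6080 + 40*I*√2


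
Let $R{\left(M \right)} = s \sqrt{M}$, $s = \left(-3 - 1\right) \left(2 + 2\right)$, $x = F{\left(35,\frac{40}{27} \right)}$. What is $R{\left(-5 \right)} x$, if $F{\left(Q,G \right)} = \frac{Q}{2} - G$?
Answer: $- \frac{6920 i \sqrt{5}}{27} \approx - 573.1 i$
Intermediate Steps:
$F{\left(Q,G \right)} = \frac{Q}{2} - G$ ($F{\left(Q,G \right)} = Q \frac{1}{2} - G = \frac{Q}{2} - G$)
$x = \frac{865}{54}$ ($x = \frac{1}{2} \cdot 35 - \frac{40}{27} = \frac{35}{2} - 40 \cdot \frac{1}{27} = \frac{35}{2} - \frac{40}{27} = \frac{865}{54} \approx 16.019$)
$s = -16$ ($s = \left(-4\right) 4 = -16$)
$R{\left(M \right)} = - 16 \sqrt{M}$
$R{\left(-5 \right)} x = - 16 \sqrt{-5} \cdot \frac{865}{54} = - 16 i \sqrt{5} \cdot \frac{865}{54} = - \frac{6920 i \sqrt{5}}{27}$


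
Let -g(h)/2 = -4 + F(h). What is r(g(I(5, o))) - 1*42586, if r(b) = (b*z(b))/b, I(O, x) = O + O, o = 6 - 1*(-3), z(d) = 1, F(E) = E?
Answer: -42585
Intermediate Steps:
o = 9 (o = 6 + 3 = 9)
I(O, x) = 2*O
g(h) = 8 - 2*h (g(h) = -2*(-4 + h) = 8 - 2*h)
r(b) = 1 (r(b) = (b*1)/b = b/b = 1)
r(g(I(5, o))) - 1*42586 = 1 - 1*42586 = 1 - 42586 = -42585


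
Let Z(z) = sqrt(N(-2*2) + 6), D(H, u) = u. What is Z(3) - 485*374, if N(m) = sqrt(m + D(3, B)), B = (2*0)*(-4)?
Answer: -181390 + sqrt(6 + 2*I) ≈ -1.8139e+5 + 0.40284*I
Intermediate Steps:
B = 0 (B = 0*(-4) = 0)
N(m) = sqrt(m) (N(m) = sqrt(m + 0) = sqrt(m))
Z(z) = sqrt(6 + 2*I) (Z(z) = sqrt(sqrt(-2*2) + 6) = sqrt(sqrt(-4) + 6) = sqrt(2*I + 6) = sqrt(6 + 2*I))
Z(3) - 485*374 = sqrt(6 + 2*I) - 485*374 = sqrt(6 + 2*I) - 181390 = -181390 + sqrt(6 + 2*I)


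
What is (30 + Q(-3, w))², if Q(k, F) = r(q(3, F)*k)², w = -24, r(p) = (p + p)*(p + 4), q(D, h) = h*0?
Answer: 900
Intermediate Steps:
q(D, h) = 0
r(p) = 2*p*(4 + p) (r(p) = (2*p)*(4 + p) = 2*p*(4 + p))
Q(k, F) = 0 (Q(k, F) = (2*(0*k)*(4 + 0*k))² = (2*0*(4 + 0))² = (2*0*4)² = 0² = 0)
(30 + Q(-3, w))² = (30 + 0)² = 30² = 900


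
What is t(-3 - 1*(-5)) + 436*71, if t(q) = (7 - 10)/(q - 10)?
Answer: 247651/8 ≈ 30956.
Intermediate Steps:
t(q) = -3/(-10 + q)
t(-3 - 1*(-5)) + 436*71 = -3/(-10 + (-3 - 1*(-5))) + 436*71 = -3/(-10 + (-3 + 5)) + 30956 = -3/(-10 + 2) + 30956 = -3/(-8) + 30956 = -3*(-⅛) + 30956 = 3/8 + 30956 = 247651/8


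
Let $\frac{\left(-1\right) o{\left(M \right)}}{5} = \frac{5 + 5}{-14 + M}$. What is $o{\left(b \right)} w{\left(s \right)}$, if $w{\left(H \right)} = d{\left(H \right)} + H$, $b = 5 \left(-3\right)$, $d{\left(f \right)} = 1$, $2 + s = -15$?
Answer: $- \frac{800}{29} \approx -27.586$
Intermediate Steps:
$s = -17$ ($s = -2 - 15 = -17$)
$b = -15$
$o{\left(M \right)} = - \frac{50}{-14 + M}$ ($o{\left(M \right)} = - 5 \frac{5 + 5}{-14 + M} = - 5 \frac{10}{-14 + M} = - \frac{50}{-14 + M}$)
$w{\left(H \right)} = 1 + H$
$o{\left(b \right)} w{\left(s \right)} = - \frac{50}{-14 - 15} \left(1 - 17\right) = - \frac{50}{-29} \left(-16\right) = \left(-50\right) \left(- \frac{1}{29}\right) \left(-16\right) = \frac{50}{29} \left(-16\right) = - \frac{800}{29}$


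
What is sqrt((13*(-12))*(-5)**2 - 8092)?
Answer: 2*I*sqrt(2998) ≈ 109.51*I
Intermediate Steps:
sqrt((13*(-12))*(-5)**2 - 8092) = sqrt(-156*25 - 8092) = sqrt(-3900 - 8092) = sqrt(-11992) = 2*I*sqrt(2998)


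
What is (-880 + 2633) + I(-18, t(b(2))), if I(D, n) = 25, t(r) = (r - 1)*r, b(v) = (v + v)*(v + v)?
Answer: 1778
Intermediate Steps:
b(v) = 4*v² (b(v) = (2*v)*(2*v) = 4*v²)
t(r) = r*(-1 + r) (t(r) = (-1 + r)*r = r*(-1 + r))
(-880 + 2633) + I(-18, t(b(2))) = (-880 + 2633) + 25 = 1753 + 25 = 1778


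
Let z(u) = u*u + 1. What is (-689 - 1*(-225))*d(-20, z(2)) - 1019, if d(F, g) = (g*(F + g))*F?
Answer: -697019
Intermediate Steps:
z(u) = 1 + u² (z(u) = u² + 1 = 1 + u²)
d(F, g) = F*g*(F + g)
(-689 - 1*(-225))*d(-20, z(2)) - 1019 = (-689 - 1*(-225))*(-20*(1 + 2²)*(-20 + (1 + 2²))) - 1019 = (-689 + 225)*(-20*(1 + 4)*(-20 + (1 + 4))) - 1019 = -(-9280)*5*(-20 + 5) - 1019 = -(-9280)*5*(-15) - 1019 = -464*1500 - 1019 = -696000 - 1019 = -697019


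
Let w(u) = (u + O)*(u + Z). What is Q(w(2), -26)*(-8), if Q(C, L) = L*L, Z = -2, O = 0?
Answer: -5408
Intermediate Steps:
w(u) = u*(-2 + u) (w(u) = (u + 0)*(u - 2) = u*(-2 + u))
Q(C, L) = L**2
Q(w(2), -26)*(-8) = (-26)**2*(-8) = 676*(-8) = -5408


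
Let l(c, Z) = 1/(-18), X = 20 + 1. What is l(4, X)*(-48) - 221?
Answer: -655/3 ≈ -218.33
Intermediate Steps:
X = 21
l(c, Z) = -1/18
l(4, X)*(-48) - 221 = -1/18*(-48) - 221 = 8/3 - 221 = -655/3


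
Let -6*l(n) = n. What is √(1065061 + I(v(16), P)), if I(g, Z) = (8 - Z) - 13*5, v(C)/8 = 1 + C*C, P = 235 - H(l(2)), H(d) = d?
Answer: √9582918/3 ≈ 1031.9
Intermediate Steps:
l(n) = -n/6
P = 706/3 (P = 235 - (-1)*2/6 = 235 - 1*(-⅓) = 235 + ⅓ = 706/3 ≈ 235.33)
v(C) = 8 + 8*C² (v(C) = 8*(1 + C*C) = 8*(1 + C²) = 8 + 8*C²)
I(g, Z) = -57 - Z (I(g, Z) = (8 - Z) - 65 = -57 - Z)
√(1065061 + I(v(16), P)) = √(1065061 + (-57 - 1*706/3)) = √(1065061 + (-57 - 706/3)) = √(1065061 - 877/3) = √(3194306/3) = √9582918/3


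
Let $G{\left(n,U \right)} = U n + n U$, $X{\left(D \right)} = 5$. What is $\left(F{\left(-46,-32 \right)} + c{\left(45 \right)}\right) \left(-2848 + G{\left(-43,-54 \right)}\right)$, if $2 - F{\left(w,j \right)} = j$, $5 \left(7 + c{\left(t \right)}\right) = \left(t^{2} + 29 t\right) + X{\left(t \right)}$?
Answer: $1246424$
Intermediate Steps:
$c{\left(t \right)} = -6 + \frac{t^{2}}{5} + \frac{29 t}{5}$ ($c{\left(t \right)} = -7 + \frac{\left(t^{2} + 29 t\right) + 5}{5} = -7 + \frac{5 + t^{2} + 29 t}{5} = -7 + \left(1 + \frac{t^{2}}{5} + \frac{29 t}{5}\right) = -6 + \frac{t^{2}}{5} + \frac{29 t}{5}$)
$G{\left(n,U \right)} = 2 U n$ ($G{\left(n,U \right)} = U n + U n = 2 U n$)
$F{\left(w,j \right)} = 2 - j$
$\left(F{\left(-46,-32 \right)} + c{\left(45 \right)}\right) \left(-2848 + G{\left(-43,-54 \right)}\right) = \left(\left(2 - -32\right) + \left(-6 + \frac{45^{2}}{5} + \frac{29}{5} \cdot 45\right)\right) \left(-2848 + 2 \left(-54\right) \left(-43\right)\right) = \left(\left(2 + 32\right) + \left(-6 + \frac{1}{5} \cdot 2025 + 261\right)\right) \left(-2848 + 4644\right) = \left(34 + \left(-6 + 405 + 261\right)\right) 1796 = \left(34 + 660\right) 1796 = 694 \cdot 1796 = 1246424$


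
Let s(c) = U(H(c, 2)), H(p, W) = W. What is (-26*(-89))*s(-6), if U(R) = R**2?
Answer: 9256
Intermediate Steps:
s(c) = 4 (s(c) = 2**2 = 4)
(-26*(-89))*s(-6) = -26*(-89)*4 = 2314*4 = 9256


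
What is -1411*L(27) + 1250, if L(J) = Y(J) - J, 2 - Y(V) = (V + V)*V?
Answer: 2093763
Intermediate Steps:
Y(V) = 2 - 2*V² (Y(V) = 2 - (V + V)*V = 2 - 2*V*V = 2 - 2*V²)
L(J) = 2 - J - 2*J² (L(J) = (2 - 2*J²) - J = 2 - J - 2*J²)
-1411*L(27) + 1250 = -1411*(2 - 1*27 - 2*27²) + 1250 = -1411*(2 - 27 - 2*729) + 1250 = -1411*(2 - 27 - 1458) + 1250 = -1411*(-1483) + 1250 = 2092513 + 1250 = 2093763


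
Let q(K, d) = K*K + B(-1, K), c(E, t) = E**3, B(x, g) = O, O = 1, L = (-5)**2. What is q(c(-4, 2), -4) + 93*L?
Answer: 6422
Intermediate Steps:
L = 25
B(x, g) = 1
q(K, d) = 1 + K**2 (q(K, d) = K*K + 1 = K**2 + 1 = 1 + K**2)
q(c(-4, 2), -4) + 93*L = (1 + ((-4)**3)**2) + 93*25 = (1 + (-64)**2) + 2325 = (1 + 4096) + 2325 = 4097 + 2325 = 6422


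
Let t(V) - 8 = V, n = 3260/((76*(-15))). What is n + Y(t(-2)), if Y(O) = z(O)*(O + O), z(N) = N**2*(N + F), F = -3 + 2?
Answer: 122957/57 ≈ 2157.1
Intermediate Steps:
n = -163/57 (n = 3260/(-1140) = 3260*(-1/1140) = -163/57 ≈ -2.8596)
t(V) = 8 + V
F = -1
z(N) = N**2*(-1 + N) (z(N) = N**2*(N - 1) = N**2*(-1 + N))
Y(O) = 2*O**3*(-1 + O) (Y(O) = (O**2*(-1 + O))*(O + O) = (O**2*(-1 + O))*(2*O) = 2*O**3*(-1 + O))
n + Y(t(-2)) = -163/57 + 2*(8 - 2)**3*(-1 + (8 - 2)) = -163/57 + 2*6**3*(-1 + 6) = -163/57 + 2*216*5 = -163/57 + 2160 = 122957/57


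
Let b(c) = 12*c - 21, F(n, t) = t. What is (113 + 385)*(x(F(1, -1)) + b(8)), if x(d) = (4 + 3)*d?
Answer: 33864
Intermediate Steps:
b(c) = -21 + 12*c
x(d) = 7*d
(113 + 385)*(x(F(1, -1)) + b(8)) = (113 + 385)*(7*(-1) + (-21 + 12*8)) = 498*(-7 + (-21 + 96)) = 498*(-7 + 75) = 498*68 = 33864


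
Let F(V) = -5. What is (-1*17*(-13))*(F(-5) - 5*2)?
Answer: -3315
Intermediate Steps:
(-1*17*(-13))*(F(-5) - 5*2) = (-1*17*(-13))*(-5 - 5*2) = (-17*(-13))*(-5 - 10) = 221*(-15) = -3315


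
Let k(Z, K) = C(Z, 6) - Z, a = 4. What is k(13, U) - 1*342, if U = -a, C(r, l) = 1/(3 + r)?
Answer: -5679/16 ≈ -354.94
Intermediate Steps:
U = -4 (U = -1*4 = -4)
k(Z, K) = 1/(3 + Z) - Z
k(13, U) - 1*342 = (1 - 1*13*(3 + 13))/(3 + 13) - 1*342 = (1 - 1*13*16)/16 - 342 = (1 - 208)/16 - 342 = (1/16)*(-207) - 342 = -207/16 - 342 = -5679/16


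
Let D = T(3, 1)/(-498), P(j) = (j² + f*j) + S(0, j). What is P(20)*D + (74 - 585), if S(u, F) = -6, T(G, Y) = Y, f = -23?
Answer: -42402/83 ≈ -510.87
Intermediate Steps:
P(j) = -6 + j² - 23*j (P(j) = (j² - 23*j) - 6 = -6 + j² - 23*j)
D = -1/498 (D = 1/(-498) = 1*(-1/498) = -1/498 ≈ -0.0020080)
P(20)*D + (74 - 585) = (-6 + 20² - 23*20)*(-1/498) + (74 - 585) = (-6 + 400 - 460)*(-1/498) - 511 = -66*(-1/498) - 511 = 11/83 - 511 = -42402/83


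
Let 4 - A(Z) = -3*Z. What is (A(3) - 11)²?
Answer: 4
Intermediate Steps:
A(Z) = 4 + 3*Z (A(Z) = 4 - (-3)*Z = 4 + 3*Z)
(A(3) - 11)² = ((4 + 3*3) - 11)² = ((4 + 9) - 11)² = (13 - 11)² = 2² = 4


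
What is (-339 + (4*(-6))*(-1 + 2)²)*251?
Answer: -91113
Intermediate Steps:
(-339 + (4*(-6))*(-1 + 2)²)*251 = (-339 - 24*1²)*251 = (-339 - 24*1)*251 = (-339 - 24)*251 = -363*251 = -91113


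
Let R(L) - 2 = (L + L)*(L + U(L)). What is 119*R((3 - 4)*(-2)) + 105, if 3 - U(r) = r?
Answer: 1771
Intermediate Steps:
U(r) = 3 - r
R(L) = 2 + 6*L (R(L) = 2 + (L + L)*(L + (3 - L)) = 2 + (2*L)*3 = 2 + 6*L)
119*R((3 - 4)*(-2)) + 105 = 119*(2 + 6*((3 - 4)*(-2))) + 105 = 119*(2 + 6*(-1*(-2))) + 105 = 119*(2 + 6*2) + 105 = 119*(2 + 12) + 105 = 119*14 + 105 = 1666 + 105 = 1771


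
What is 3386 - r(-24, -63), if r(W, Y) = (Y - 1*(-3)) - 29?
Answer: 3475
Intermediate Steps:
r(W, Y) = -26 + Y (r(W, Y) = (Y + 3) - 29 = (3 + Y) - 29 = -26 + Y)
3386 - r(-24, -63) = 3386 - (-26 - 63) = 3386 - 1*(-89) = 3386 + 89 = 3475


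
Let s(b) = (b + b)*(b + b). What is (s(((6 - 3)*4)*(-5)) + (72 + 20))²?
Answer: 210018064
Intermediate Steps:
s(b) = 4*b² (s(b) = (2*b)*(2*b) = 4*b²)
(s(((6 - 3)*4)*(-5)) + (72 + 20))² = (4*(((6 - 3)*4)*(-5))² + (72 + 20))² = (4*((3*4)*(-5))² + 92)² = (4*(12*(-5))² + 92)² = (4*(-60)² + 92)² = (4*3600 + 92)² = (14400 + 92)² = 14492² = 210018064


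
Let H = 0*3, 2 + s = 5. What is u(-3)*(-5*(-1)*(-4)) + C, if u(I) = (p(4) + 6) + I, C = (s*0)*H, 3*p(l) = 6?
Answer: -100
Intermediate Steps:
s = 3 (s = -2 + 5 = 3)
p(l) = 2 (p(l) = (⅓)*6 = 2)
H = 0
C = 0 (C = (3*0)*0 = 0*0 = 0)
u(I) = 8 + I (u(I) = (2 + 6) + I = 8 + I)
u(-3)*(-5*(-1)*(-4)) + C = (8 - 3)*(-5*(-1)*(-4)) + 0 = 5*(5*(-4)) + 0 = 5*(-20) + 0 = -100 + 0 = -100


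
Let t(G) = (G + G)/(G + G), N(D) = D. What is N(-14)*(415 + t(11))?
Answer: -5824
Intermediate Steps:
t(G) = 1 (t(G) = (2*G)/((2*G)) = (2*G)*(1/(2*G)) = 1)
N(-14)*(415 + t(11)) = -14*(415 + 1) = -14*416 = -5824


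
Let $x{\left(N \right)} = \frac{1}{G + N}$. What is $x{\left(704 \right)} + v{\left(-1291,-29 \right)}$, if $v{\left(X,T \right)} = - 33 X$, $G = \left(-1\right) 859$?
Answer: $\frac{6603464}{155} \approx 42603.0$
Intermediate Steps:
$G = -859$
$x{\left(N \right)} = \frac{1}{-859 + N}$
$x{\left(704 \right)} + v{\left(-1291,-29 \right)} = \frac{1}{-859 + 704} - -42603 = \frac{1}{-155} + 42603 = - \frac{1}{155} + 42603 = \frac{6603464}{155}$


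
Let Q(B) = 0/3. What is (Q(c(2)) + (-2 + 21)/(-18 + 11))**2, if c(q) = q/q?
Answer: 361/49 ≈ 7.3673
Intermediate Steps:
c(q) = 1
Q(B) = 0 (Q(B) = 0*(1/3) = 0)
(Q(c(2)) + (-2 + 21)/(-18 + 11))**2 = (0 + (-2 + 21)/(-18 + 11))**2 = (0 + 19/(-7))**2 = (0 + 19*(-1/7))**2 = (0 - 19/7)**2 = (-19/7)**2 = 361/49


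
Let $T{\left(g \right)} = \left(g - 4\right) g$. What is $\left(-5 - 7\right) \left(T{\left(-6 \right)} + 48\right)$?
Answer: $-1296$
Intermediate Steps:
$T{\left(g \right)} = g \left(-4 + g\right)$ ($T{\left(g \right)} = \left(-4 + g\right) g = g \left(-4 + g\right)$)
$\left(-5 - 7\right) \left(T{\left(-6 \right)} + 48\right) = \left(-5 - 7\right) \left(- 6 \left(-4 - 6\right) + 48\right) = \left(-5 - 7\right) \left(\left(-6\right) \left(-10\right) + 48\right) = - 12 \left(60 + 48\right) = \left(-12\right) 108 = -1296$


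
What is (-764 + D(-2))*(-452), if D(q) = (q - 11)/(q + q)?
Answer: 343859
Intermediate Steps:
D(q) = (-11 + q)/(2*q) (D(q) = (-11 + q)/((2*q)) = (-11 + q)*(1/(2*q)) = (-11 + q)/(2*q))
(-764 + D(-2))*(-452) = (-764 + (1/2)*(-11 - 2)/(-2))*(-452) = (-764 + (1/2)*(-1/2)*(-13))*(-452) = (-764 + 13/4)*(-452) = -3043/4*(-452) = 343859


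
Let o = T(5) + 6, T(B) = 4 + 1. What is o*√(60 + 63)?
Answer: 11*√123 ≈ 122.00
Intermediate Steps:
T(B) = 5
o = 11 (o = 5 + 6 = 11)
o*√(60 + 63) = 11*√(60 + 63) = 11*√123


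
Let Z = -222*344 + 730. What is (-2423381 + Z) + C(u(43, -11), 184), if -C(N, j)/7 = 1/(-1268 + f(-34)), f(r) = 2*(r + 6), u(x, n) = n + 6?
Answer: -3308701149/1324 ≈ -2.4990e+6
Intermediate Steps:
u(x, n) = 6 + n
Z = -75638 (Z = -76368 + 730 = -75638)
f(r) = 12 + 2*r (f(r) = 2*(6 + r) = 12 + 2*r)
C(N, j) = 7/1324 (C(N, j) = -7/(-1268 + (12 + 2*(-34))) = -7/(-1268 + (12 - 68)) = -7/(-1268 - 56) = -7/(-1324) = -7*(-1/1324) = 7/1324)
(-2423381 + Z) + C(u(43, -11), 184) = (-2423381 - 75638) + 7/1324 = -2499019 + 7/1324 = -3308701149/1324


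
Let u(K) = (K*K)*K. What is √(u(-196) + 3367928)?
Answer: 38*I*√2882 ≈ 2040.0*I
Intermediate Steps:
u(K) = K³ (u(K) = K²*K = K³)
√(u(-196) + 3367928) = √((-196)³ + 3367928) = √(-7529536 + 3367928) = √(-4161608) = 38*I*√2882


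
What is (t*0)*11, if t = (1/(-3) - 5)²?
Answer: 0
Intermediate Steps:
t = 256/9 (t = (-⅓ - 5)² = (-16/3)² = 256/9 ≈ 28.444)
(t*0)*11 = ((256/9)*0)*11 = 0*11 = 0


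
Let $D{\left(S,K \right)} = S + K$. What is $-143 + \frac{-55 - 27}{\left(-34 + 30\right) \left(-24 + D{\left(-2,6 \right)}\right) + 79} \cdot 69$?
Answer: $- \frac{9465}{53} \approx -178.58$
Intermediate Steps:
$D{\left(S,K \right)} = K + S$
$-143 + \frac{-55 - 27}{\left(-34 + 30\right) \left(-24 + D{\left(-2,6 \right)}\right) + 79} \cdot 69 = -143 + \frac{-55 - 27}{\left(-34 + 30\right) \left(-24 + \left(6 - 2\right)\right) + 79} \cdot 69 = -143 + - \frac{82}{- 4 \left(-24 + 4\right) + 79} \cdot 69 = -143 + - \frac{82}{\left(-4\right) \left(-20\right) + 79} \cdot 69 = -143 + - \frac{82}{80 + 79} \cdot 69 = -143 + - \frac{82}{159} \cdot 69 = -143 + \left(-82\right) \frac{1}{159} \cdot 69 = -143 - \frac{1886}{53} = - \frac{9465}{53}$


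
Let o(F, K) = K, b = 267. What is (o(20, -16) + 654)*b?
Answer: 170346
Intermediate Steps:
(o(20, -16) + 654)*b = (-16 + 654)*267 = 638*267 = 170346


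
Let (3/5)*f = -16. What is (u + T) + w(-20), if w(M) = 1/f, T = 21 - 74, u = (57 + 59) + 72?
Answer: 10797/80 ≈ 134.96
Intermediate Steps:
f = -80/3 (f = (5/3)*(-16) = -80/3 ≈ -26.667)
u = 188 (u = 116 + 72 = 188)
T = -53
w(M) = -3/80 (w(M) = 1/(-80/3) = -3/80)
(u + T) + w(-20) = (188 - 53) - 3/80 = 135 - 3/80 = 10797/80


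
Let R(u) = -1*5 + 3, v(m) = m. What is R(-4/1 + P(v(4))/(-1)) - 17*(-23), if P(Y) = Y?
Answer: 389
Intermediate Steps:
R(u) = -2 (R(u) = -5 + 3 = -2)
R(-4/1 + P(v(4))/(-1)) - 17*(-23) = -2 - 17*(-23) = -2 - 1*(-391) = -2 + 391 = 389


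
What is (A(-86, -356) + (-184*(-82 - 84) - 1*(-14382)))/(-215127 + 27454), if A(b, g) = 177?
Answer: -851/3541 ≈ -0.24033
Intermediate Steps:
(A(-86, -356) + (-184*(-82 - 84) - 1*(-14382)))/(-215127 + 27454) = (177 + (-184*(-82 - 84) - 1*(-14382)))/(-215127 + 27454) = (177 + (-184*(-166) + 14382))/(-187673) = (177 + (30544 + 14382))*(-1/187673) = (177 + 44926)*(-1/187673) = 45103*(-1/187673) = -851/3541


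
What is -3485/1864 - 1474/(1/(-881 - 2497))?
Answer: 9281173123/1864 ≈ 4.9792e+6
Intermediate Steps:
-3485/1864 - 1474/(1/(-881 - 2497)) = -3485*1/1864 - 1474/(1/(-3378)) = -3485/1864 - 1474/(-1/3378) = -3485/1864 - 1474*(-3378) = -3485/1864 + 4979172 = 9281173123/1864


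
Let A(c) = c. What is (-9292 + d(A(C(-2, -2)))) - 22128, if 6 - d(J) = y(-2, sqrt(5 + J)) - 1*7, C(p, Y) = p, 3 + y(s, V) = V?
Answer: -31404 - sqrt(3) ≈ -31406.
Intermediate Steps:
y(s, V) = -3 + V
d(J) = 16 - sqrt(5 + J) (d(J) = 6 - ((-3 + sqrt(5 + J)) - 1*7) = 6 - ((-3 + sqrt(5 + J)) - 7) = 6 - (-10 + sqrt(5 + J)) = 6 + (10 - sqrt(5 + J)) = 16 - sqrt(5 + J))
(-9292 + d(A(C(-2, -2)))) - 22128 = (-9292 + (16 - sqrt(5 - 2))) - 22128 = (-9292 + (16 - sqrt(3))) - 22128 = (-9276 - sqrt(3)) - 22128 = -31404 - sqrt(3)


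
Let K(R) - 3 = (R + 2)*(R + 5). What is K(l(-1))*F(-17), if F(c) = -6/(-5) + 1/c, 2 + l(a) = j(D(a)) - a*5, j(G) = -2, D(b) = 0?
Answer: 2037/85 ≈ 23.965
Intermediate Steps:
l(a) = -4 - 5*a (l(a) = -2 + (-2 - a*5) = -2 + (-2 - 5*a) = -4 - 5*a)
F(c) = 6/5 + 1/c (F(c) = -6*(-⅕) + 1/c = 6/5 + 1/c)
K(R) = 3 + (2 + R)*(5 + R) (K(R) = 3 + (R + 2)*(R + 5) = 3 + (2 + R)*(5 + R))
K(l(-1))*F(-17) = (13 + (-4 - 5*(-1))² + 7*(-4 - 5*(-1)))*(6/5 + 1/(-17)) = (13 + (-4 + 5)² + 7*(-4 + 5))*(6/5 - 1/17) = (13 + 1² + 7*1)*(97/85) = (13 + 1 + 7)*(97/85) = 21*(97/85) = 2037/85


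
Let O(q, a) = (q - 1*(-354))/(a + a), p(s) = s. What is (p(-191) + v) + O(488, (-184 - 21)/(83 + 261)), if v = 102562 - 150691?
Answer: -10050424/205 ≈ -49026.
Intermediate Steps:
v = -48129
O(q, a) = (354 + q)/(2*a) (O(q, a) = (q + 354)/((2*a)) = (354 + q)*(1/(2*a)) = (354 + q)/(2*a))
(p(-191) + v) + O(488, (-184 - 21)/(83 + 261)) = (-191 - 48129) + (354 + 488)/(2*(((-184 - 21)/(83 + 261)))) = -48320 + (1/2)*842/(-205/344) = -48320 + (1/2)*(-344/205)*842 = -48320 - 144824/205 = -10050424/205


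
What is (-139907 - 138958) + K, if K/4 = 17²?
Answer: -277709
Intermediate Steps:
K = 1156 (K = 4*17² = 4*289 = 1156)
(-139907 - 138958) + K = (-139907 - 138958) + 1156 = -278865 + 1156 = -277709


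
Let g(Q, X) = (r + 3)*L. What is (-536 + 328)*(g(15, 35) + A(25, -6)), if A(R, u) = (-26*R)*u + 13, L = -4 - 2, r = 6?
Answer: -802672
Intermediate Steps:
L = -6
g(Q, X) = -54 (g(Q, X) = (6 + 3)*(-6) = 9*(-6) = -54)
A(R, u) = 13 - 26*R*u (A(R, u) = -26*R*u + 13 = 13 - 26*R*u)
(-536 + 328)*(g(15, 35) + A(25, -6)) = (-536 + 328)*(-54 + (13 - 26*25*(-6))) = -208*(-54 + (13 + 3900)) = -208*(-54 + 3913) = -208*3859 = -802672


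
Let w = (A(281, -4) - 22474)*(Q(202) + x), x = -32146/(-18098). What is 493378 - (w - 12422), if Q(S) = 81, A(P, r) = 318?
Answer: 21172758752/9049 ≈ 2.3398e+6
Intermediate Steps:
x = 16073/9049 (x = -32146*(-1/18098) = 16073/9049 ≈ 1.7762)
w = -16595774552/9049 (w = (318 - 22474)*(81 + 16073/9049) = -22156*749042/9049 = -16595774552/9049 ≈ -1.8340e+6)
493378 - (w - 12422) = 493378 - (-16595774552/9049 - 12422) = 493378 - 1*(-16708181230/9049) = 493378 + 16708181230/9049 = 21172758752/9049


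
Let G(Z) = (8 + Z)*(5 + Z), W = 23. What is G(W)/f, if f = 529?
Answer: 868/529 ≈ 1.6408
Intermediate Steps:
G(Z) = (5 + Z)*(8 + Z)
G(W)/f = (40 + 23**2 + 13*23)/529 = (40 + 529 + 299)*(1/529) = 868*(1/529) = 868/529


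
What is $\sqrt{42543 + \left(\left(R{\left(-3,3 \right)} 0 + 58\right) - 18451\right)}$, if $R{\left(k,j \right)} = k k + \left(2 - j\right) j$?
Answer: $5 \sqrt{966} \approx 155.4$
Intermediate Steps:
$R{\left(k,j \right)} = k^{2} + j \left(2 - j\right)$
$\sqrt{42543 + \left(\left(R{\left(-3,3 \right)} 0 + 58\right) - 18451\right)} = \sqrt{42543 - \left(18393 - \left(\left(-3\right)^{2} - 3^{2} + 2 \cdot 3\right) 0\right)} = \sqrt{42543 - \left(18393 - \left(9 - 9 + 6\right) 0\right)} = \sqrt{42543 + \left(\left(6 \cdot 0 + 58\right) - 18451\right)} = \sqrt{42543 + \left(\left(0 + 58\right) - 18451\right)} = \sqrt{42543 + \left(58 - 18451\right)} = \sqrt{42543 - 18393} = \sqrt{24150} = 5 \sqrt{966}$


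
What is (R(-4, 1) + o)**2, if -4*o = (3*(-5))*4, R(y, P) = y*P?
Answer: 121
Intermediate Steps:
R(y, P) = P*y
o = 15 (o = -3*(-5)*4/4 = -(-15)*4/4 = -1/4*(-60) = 15)
(R(-4, 1) + o)**2 = (1*(-4) + 15)**2 = (-4 + 15)**2 = 11**2 = 121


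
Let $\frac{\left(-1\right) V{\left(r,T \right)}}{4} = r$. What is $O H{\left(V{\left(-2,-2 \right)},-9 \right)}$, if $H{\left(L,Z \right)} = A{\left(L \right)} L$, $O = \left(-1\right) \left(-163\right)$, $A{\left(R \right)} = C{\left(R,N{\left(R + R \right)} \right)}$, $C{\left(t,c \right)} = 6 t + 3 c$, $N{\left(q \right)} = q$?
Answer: $125184$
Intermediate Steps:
$V{\left(r,T \right)} = - 4 r$
$C{\left(t,c \right)} = 3 c + 6 t$
$A{\left(R \right)} = 12 R$ ($A{\left(R \right)} = 3 \left(R + R\right) + 6 R = 3 \cdot 2 R + 6 R = 6 R + 6 R = 12 R$)
$O = 163$
$H{\left(L,Z \right)} = 12 L^{2}$ ($H{\left(L,Z \right)} = 12 L L = 12 L^{2}$)
$O H{\left(V{\left(-2,-2 \right)},-9 \right)} = 163 \cdot 12 \left(\left(-4\right) \left(-2\right)\right)^{2} = 163 \cdot 12 \cdot 8^{2} = 163 \cdot 12 \cdot 64 = 163 \cdot 768 = 125184$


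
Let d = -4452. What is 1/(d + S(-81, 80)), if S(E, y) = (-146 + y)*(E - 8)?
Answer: 1/1422 ≈ 0.00070324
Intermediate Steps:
S(E, y) = (-146 + y)*(-8 + E)
1/(d + S(-81, 80)) = 1/(-4452 + (1168 - 146*(-81) - 8*80 - 81*80)) = 1/(-4452 + (1168 + 11826 - 640 - 6480)) = 1/(-4452 + 5874) = 1/1422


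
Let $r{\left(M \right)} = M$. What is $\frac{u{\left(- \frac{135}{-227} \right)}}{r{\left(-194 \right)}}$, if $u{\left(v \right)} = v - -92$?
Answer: $- \frac{21019}{44038} \approx -0.47729$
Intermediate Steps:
$u{\left(v \right)} = 92 + v$ ($u{\left(v \right)} = v + 92 = 92 + v$)
$\frac{u{\left(- \frac{135}{-227} \right)}}{r{\left(-194 \right)}} = \frac{92 - \frac{135}{-227}}{-194} = \left(92 - - \frac{135}{227}\right) \left(- \frac{1}{194}\right) = \left(92 + \frac{135}{227}\right) \left(- \frac{1}{194}\right) = \frac{21019}{227} \left(- \frac{1}{194}\right) = - \frac{21019}{44038}$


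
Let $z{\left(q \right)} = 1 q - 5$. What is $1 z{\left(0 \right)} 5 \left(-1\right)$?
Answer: $25$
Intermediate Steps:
$z{\left(q \right)} = -5 + q$ ($z{\left(q \right)} = q - 5 = -5 + q$)
$1 z{\left(0 \right)} 5 \left(-1\right) = 1 \left(-5 + 0\right) 5 \left(-1\right) = 1 \left(-5\right) \left(-5\right) = \left(-5\right) \left(-5\right) = 25$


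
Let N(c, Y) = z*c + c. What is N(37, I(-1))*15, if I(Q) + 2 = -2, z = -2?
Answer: -555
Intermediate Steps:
I(Q) = -4 (I(Q) = -2 - 2 = -4)
N(c, Y) = -c (N(c, Y) = -2*c + c = -c)
N(37, I(-1))*15 = -1*37*15 = -37*15 = -555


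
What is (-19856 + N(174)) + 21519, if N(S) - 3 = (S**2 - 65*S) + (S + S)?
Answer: 20980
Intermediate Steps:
N(S) = 3 + S**2 - 63*S (N(S) = 3 + ((S**2 - 65*S) + (S + S)) = 3 + ((S**2 - 65*S) + 2*S) = 3 + (S**2 - 63*S) = 3 + S**2 - 63*S)
(-19856 + N(174)) + 21519 = (-19856 + (3 + 174**2 - 63*174)) + 21519 = (-19856 + (3 + 30276 - 10962)) + 21519 = (-19856 + 19317) + 21519 = -539 + 21519 = 20980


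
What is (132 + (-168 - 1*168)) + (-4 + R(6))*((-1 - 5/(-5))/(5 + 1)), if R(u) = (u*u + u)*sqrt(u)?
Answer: -204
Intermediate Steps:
R(u) = sqrt(u)*(u + u**2) (R(u) = (u**2 + u)*sqrt(u) = (u + u**2)*sqrt(u) = sqrt(u)*(u + u**2))
(132 + (-168 - 1*168)) + (-4 + R(6))*((-1 - 5/(-5))/(5 + 1)) = (132 + (-168 - 1*168)) + (-4 + 6**(3/2)*(1 + 6))*((-1 - 5/(-5))/(5 + 1)) = (132 + (-168 - 168)) + (-4 + (6*sqrt(6))*7)*((-1 - 5*(-1/5))/6) = (132 - 336) + (-4 + 42*sqrt(6))*((-1 + 1)*(1/6)) = -204 + (-4 + 42*sqrt(6))*(0*(1/6)) = -204 + (-4 + 42*sqrt(6))*0 = -204 + 0 = -204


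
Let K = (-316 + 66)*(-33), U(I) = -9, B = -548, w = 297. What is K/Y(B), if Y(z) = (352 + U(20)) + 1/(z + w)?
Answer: 1035375/43046 ≈ 24.053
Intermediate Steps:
K = 8250 (K = -250*(-33) = 8250)
Y(z) = 343 + 1/(297 + z) (Y(z) = (352 - 9) + 1/(z + 297) = 343 + 1/(297 + z))
K/Y(B) = 8250/(((101872 + 343*(-548))/(297 - 548))) = 8250/(((101872 - 187964)/(-251))) = 8250/((-1/251*(-86092))) = 8250/(86092/251) = 8250*(251/86092) = 1035375/43046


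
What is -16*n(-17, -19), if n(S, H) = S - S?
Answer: 0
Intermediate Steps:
n(S, H) = 0
-16*n(-17, -19) = -16*0 = 0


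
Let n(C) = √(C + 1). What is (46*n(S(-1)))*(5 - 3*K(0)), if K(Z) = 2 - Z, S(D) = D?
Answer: 0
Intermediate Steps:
n(C) = √(1 + C)
(46*n(S(-1)))*(5 - 3*K(0)) = (46*√(1 - 1))*(5 - 3*(2 - 1*0)) = (46*√0)*(5 - 3*(2 + 0)) = (46*0)*(5 - 3*2) = 0*(5 - 6) = 0*(-1) = 0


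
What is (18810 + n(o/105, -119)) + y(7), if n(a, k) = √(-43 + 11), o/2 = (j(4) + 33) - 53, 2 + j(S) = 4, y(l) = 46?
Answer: 18856 + 4*I*√2 ≈ 18856.0 + 5.6569*I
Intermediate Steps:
j(S) = 2 (j(S) = -2 + 4 = 2)
o = -36 (o = 2*((2 + 33) - 53) = 2*(35 - 53) = 2*(-18) = -36)
n(a, k) = 4*I*√2 (n(a, k) = √(-32) = 4*I*√2)
(18810 + n(o/105, -119)) + y(7) = (18810 + 4*I*√2) + 46 = 18856 + 4*I*√2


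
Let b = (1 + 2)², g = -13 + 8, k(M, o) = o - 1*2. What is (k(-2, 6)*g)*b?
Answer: -180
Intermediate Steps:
k(M, o) = -2 + o (k(M, o) = o - 2 = -2 + o)
g = -5
b = 9 (b = 3² = 9)
(k(-2, 6)*g)*b = ((-2 + 6)*(-5))*9 = (4*(-5))*9 = -20*9 = -180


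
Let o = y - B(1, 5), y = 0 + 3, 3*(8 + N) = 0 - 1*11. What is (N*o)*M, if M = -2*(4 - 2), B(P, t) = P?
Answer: 280/3 ≈ 93.333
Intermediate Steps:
N = -35/3 (N = -8 + (0 - 1*11)/3 = -8 + (0 - 11)/3 = -8 + (⅓)*(-11) = -8 - 11/3 = -35/3 ≈ -11.667)
y = 3
o = 2 (o = 3 - 1*1 = 3 - 1 = 2)
M = -4 (M = -2*2 = -4)
(N*o)*M = -35/3*2*(-4) = -70/3*(-4) = 280/3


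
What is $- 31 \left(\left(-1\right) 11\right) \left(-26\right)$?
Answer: $-8866$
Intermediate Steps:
$- 31 \left(\left(-1\right) 11\right) \left(-26\right) = \left(-31\right) \left(-11\right) \left(-26\right) = 341 \left(-26\right) = -8866$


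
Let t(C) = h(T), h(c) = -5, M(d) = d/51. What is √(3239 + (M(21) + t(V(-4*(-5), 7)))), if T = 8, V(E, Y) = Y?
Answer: √934745/17 ≈ 56.872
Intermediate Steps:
M(d) = d/51 (M(d) = d*(1/51) = d/51)
t(C) = -5
√(3239 + (M(21) + t(V(-4*(-5), 7)))) = √(3239 + ((1/51)*21 - 5)) = √(3239 + (7/17 - 5)) = √(3239 - 78/17) = √(54985/17) = √934745/17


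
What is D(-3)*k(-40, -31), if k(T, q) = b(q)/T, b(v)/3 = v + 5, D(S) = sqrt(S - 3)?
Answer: 39*I*sqrt(6)/20 ≈ 4.7765*I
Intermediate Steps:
D(S) = sqrt(-3 + S)
b(v) = 15 + 3*v (b(v) = 3*(v + 5) = 3*(5 + v) = 15 + 3*v)
k(T, q) = (15 + 3*q)/T
D(-3)*k(-40, -31) = sqrt(-3 - 3)*(3*(5 - 31)/(-40)) = sqrt(-6)*(3*(-1/40)*(-26)) = (I*sqrt(6))*(39/20) = 39*I*sqrt(6)/20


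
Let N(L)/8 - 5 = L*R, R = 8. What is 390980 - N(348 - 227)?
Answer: 383196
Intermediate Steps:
N(L) = 40 + 64*L (N(L) = 40 + 8*(L*8) = 40 + 8*(8*L) = 40 + 64*L)
390980 - N(348 - 227) = 390980 - (40 + 64*(348 - 227)) = 390980 - (40 + 64*121) = 390980 - (40 + 7744) = 390980 - 1*7784 = 390980 - 7784 = 383196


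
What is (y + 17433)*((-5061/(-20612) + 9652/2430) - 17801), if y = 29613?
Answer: -3494695631576473/4173930 ≈ -8.3727e+8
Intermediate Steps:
(y + 17433)*((-5061/(-20612) + 9652/2430) - 17801) = (29613 + 17433)*((-5061/(-20612) + 9652/2430) - 17801) = 47046*((-5061*(-1/20612) + 9652*(1/2430)) - 17801) = 47046*((5061/20612 + 4826/1215) - 17801) = 47046*(105622627/25043580 - 17801) = 47046*(-445695144953/25043580) = -3494695631576473/4173930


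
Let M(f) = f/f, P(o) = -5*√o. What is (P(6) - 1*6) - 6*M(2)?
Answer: -12 - 5*√6 ≈ -24.247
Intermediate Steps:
M(f) = 1
(P(6) - 1*6) - 6*M(2) = (-5*√6 - 1*6) - 6*1 = (-5*√6 - 6) - 6 = (-6 - 5*√6) - 6 = -12 - 5*√6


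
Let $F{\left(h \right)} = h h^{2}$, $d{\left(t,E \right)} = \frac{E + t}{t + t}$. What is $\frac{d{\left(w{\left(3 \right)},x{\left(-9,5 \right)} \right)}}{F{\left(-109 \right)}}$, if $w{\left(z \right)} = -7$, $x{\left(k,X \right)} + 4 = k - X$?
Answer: $- \frac{25}{18130406} \approx -1.3789 \cdot 10^{-6}$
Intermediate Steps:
$x{\left(k,X \right)} = -4 + k - X$ ($x{\left(k,X \right)} = -4 - \left(X - k\right) = -4 + k - X$)
$d{\left(t,E \right)} = \frac{E + t}{2 t}$
$F{\left(h \right)} = h^{3}$
$\frac{d{\left(w{\left(3 \right)},x{\left(-9,5 \right)} \right)}}{F{\left(-109 \right)}} = \frac{\frac{1}{2} \frac{1}{-7} \left(\left(-4 - 9 - 5\right) - 7\right)}{\left(-109\right)^{3}} = \frac{\frac{1}{2} \left(- \frac{1}{7}\right) \left(\left(-4 - 9 - 5\right) - 7\right)}{-1295029} = \frac{1}{2} \left(- \frac{1}{7}\right) \left(-18 - 7\right) \left(- \frac{1}{1295029}\right) = \frac{1}{2} \left(- \frac{1}{7}\right) \left(-25\right) \left(- \frac{1}{1295029}\right) = \frac{25}{14} \left(- \frac{1}{1295029}\right) = - \frac{25}{18130406}$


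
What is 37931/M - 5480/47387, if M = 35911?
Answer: 1600644017/1701714557 ≈ 0.94061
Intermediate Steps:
37931/M - 5480/47387 = 37931/35911 - 5480/47387 = 1600644017/1701714557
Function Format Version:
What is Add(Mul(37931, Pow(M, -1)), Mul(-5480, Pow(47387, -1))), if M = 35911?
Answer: Rational(1600644017, 1701714557) ≈ 0.94061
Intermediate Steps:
Add(Mul(37931, Pow(M, -1)), Mul(-5480, Pow(47387, -1))) = Add(Mul(37931, Pow(35911, -1)), Mul(-5480, Pow(47387, -1))) = Add(Mul(37931, Rational(1, 35911)), Mul(-5480, Rational(1, 47387))) = Add(Rational(37931, 35911), Rational(-5480, 47387)) = Rational(1600644017, 1701714557)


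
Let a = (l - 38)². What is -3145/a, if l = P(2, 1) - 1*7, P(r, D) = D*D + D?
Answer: -3145/1849 ≈ -1.7009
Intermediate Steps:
P(r, D) = D + D² (P(r, D) = D² + D = D + D²)
l = -5 (l = 1*(1 + 1) - 1*7 = 1*2 - 7 = 2 - 7 = -5)
a = 1849 (a = (-5 - 38)² = (-43)² = 1849)
-3145/a = -3145/1849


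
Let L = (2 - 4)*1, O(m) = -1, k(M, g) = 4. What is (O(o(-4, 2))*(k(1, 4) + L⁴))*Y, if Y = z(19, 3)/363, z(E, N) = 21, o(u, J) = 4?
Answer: -140/121 ≈ -1.1570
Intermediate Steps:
L = -2 (L = -2*1 = -2)
Y = 7/121 (Y = 21/363 = 21*(1/363) = 7/121 ≈ 0.057851)
(O(o(-4, 2))*(k(1, 4) + L⁴))*Y = -(4 + (-2)⁴)*(7/121) = -(4 + 16)*(7/121) = -1*20*(7/121) = -20*7/121 = -140/121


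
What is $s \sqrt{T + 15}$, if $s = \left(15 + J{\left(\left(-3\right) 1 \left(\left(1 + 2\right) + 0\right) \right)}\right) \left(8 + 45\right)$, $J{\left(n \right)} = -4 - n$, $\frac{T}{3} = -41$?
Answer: $6360 i \sqrt{3} \approx 11016.0 i$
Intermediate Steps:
$T = -123$ ($T = 3 \left(-41\right) = -123$)
$s = 1060$ ($s = \left(15 - \left(4 + \left(-3\right) 1 \left(\left(1 + 2\right) + 0\right)\right)\right) \left(8 + 45\right) = \left(15 - \left(4 - 3 \left(3 + 0\right)\right)\right) 53 = \left(15 - \left(4 - 9\right)\right) 53 = \left(15 - -5\right) 53 = \left(15 + \left(-4 + 9\right)\right) 53 = \left(15 + 5\right) 53 = 20 \cdot 53 = 1060$)
$s \sqrt{T + 15} = 1060 \sqrt{-123 + 15} = 1060 \sqrt{-108} = 1060 \cdot 6 i \sqrt{3} = 6360 i \sqrt{3}$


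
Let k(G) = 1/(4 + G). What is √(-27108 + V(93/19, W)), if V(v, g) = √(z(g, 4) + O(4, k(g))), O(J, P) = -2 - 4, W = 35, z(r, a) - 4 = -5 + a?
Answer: √(-27108 + I*√3) ≈ 0.0053 + 164.65*I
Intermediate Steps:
z(r, a) = -1 + a (z(r, a) = 4 + (-5 + a) = -1 + a)
O(J, P) = -6
V(v, g) = I*√3 (V(v, g) = √((-1 + 4) - 6) = √(3 - 6) = √(-3) = I*√3)
√(-27108 + V(93/19, W)) = √(-27108 + I*√3)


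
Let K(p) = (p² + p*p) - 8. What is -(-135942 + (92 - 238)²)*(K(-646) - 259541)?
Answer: 65919463958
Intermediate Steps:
K(p) = -8 + 2*p² (K(p) = (p² + p²) - 8 = 2*p² - 8 = -8 + 2*p²)
-(-135942 + (92 - 238)²)*(K(-646) - 259541) = -(-135942 + (92 - 238)²)*((-8 + 2*(-646)²) - 259541) = -(-135942 + (-146)²)*((-8 + 2*417316) - 259541) = -(-135942 + 21316)*((-8 + 834632) - 259541) = -(-114626)*(834624 - 259541) = -(-114626)*575083 = -1*(-65919463958) = 65919463958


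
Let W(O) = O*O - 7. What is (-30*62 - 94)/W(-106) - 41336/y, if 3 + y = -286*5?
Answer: 461361862/16091157 ≈ 28.672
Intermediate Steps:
W(O) = -7 + O**2 (W(O) = O**2 - 7 = -7 + O**2)
y = -1433 (y = -3 - 286*5 = -3 - 1430 = -1433)
(-30*62 - 94)/W(-106) - 41336/y = (-30*62 - 94)/(-7 + (-106)**2) - 41336/(-1433) = (-1860 - 94)/(-7 + 11236) - 41336*(-1/1433) = -1954/11229 + 41336/1433 = 461361862/16091157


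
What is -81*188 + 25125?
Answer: 9897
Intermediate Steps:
-81*188 + 25125 = -15228 + 25125 = 9897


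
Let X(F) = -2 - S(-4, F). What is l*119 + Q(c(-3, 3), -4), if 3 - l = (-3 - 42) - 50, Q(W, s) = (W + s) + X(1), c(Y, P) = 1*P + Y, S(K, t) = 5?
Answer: 11651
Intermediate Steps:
c(Y, P) = P + Y
X(F) = -7 (X(F) = -2 - 1*5 = -2 - 5 = -7)
Q(W, s) = -7 + W + s (Q(W, s) = (W + s) - 7 = -7 + W + s)
l = 98 (l = 3 - ((-3 - 42) - 50) = 3 - (-45 - 50) = 3 - 1*(-95) = 3 + 95 = 98)
l*119 + Q(c(-3, 3), -4) = 98*119 + (-7 + (3 - 3) - 4) = 11662 + (-7 + 0 - 4) = 11662 - 11 = 11651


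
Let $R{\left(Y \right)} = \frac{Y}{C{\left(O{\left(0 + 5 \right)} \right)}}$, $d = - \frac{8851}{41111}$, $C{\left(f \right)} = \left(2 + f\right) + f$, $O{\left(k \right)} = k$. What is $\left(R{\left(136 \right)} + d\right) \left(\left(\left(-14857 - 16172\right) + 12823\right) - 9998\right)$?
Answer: $- \frac{38673917084}{123333} \approx -3.1357 \cdot 10^{5}$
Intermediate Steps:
$C{\left(f \right)} = 2 + 2 f$
$d = - \frac{8851}{41111}$ ($d = \left(-8851\right) \frac{1}{41111} = - \frac{8851}{41111} \approx -0.2153$)
$R{\left(Y \right)} = \frac{Y}{12}$ ($R{\left(Y \right)} = \frac{Y}{2 + 2 \left(0 + 5\right)} = \frac{Y}{2 + 2 \cdot 5} = \frac{Y}{2 + 10} = \frac{Y}{12}$)
$\left(R{\left(136 \right)} + d\right) \left(\left(\left(-14857 - 16172\right) + 12823\right) - 9998\right) = \left(\frac{1}{12} \cdot 136 - \frac{8851}{41111}\right) \left(\left(\left(-14857 - 16172\right) + 12823\right) - 9998\right) = \left(\frac{34}{3} - \frac{8851}{41111}\right) \left(\left(-31029 + 12823\right) - 9998\right) = \frac{1371221 \left(-18206 - 9998\right)}{123333} = \frac{1371221}{123333} \left(-28204\right) = - \frac{38673917084}{123333}$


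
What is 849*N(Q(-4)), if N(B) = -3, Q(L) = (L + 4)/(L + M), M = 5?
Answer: -2547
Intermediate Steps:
Q(L) = (4 + L)/(5 + L) (Q(L) = (L + 4)/(L + 5) = (4 + L)/(5 + L))
849*N(Q(-4)) = 849*(-3) = -2547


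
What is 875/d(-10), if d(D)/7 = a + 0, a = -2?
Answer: -125/2 ≈ -62.500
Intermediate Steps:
d(D) = -14 (d(D) = 7*(-2 + 0) = 7*(-2) = -14)
875/d(-10) = 875/(-14) = 875*(-1/14) = -125/2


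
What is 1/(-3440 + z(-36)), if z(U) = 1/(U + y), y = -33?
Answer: -69/237361 ≈ -0.00029070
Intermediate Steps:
z(U) = 1/(-33 + U) (z(U) = 1/(U - 33) = 1/(-33 + U))
1/(-3440 + z(-36)) = 1/(-3440 + 1/(-33 - 36)) = 1/(-3440 + 1/(-69)) = 1/(-3440 - 1/69) = 1/(-237361/69) = -69/237361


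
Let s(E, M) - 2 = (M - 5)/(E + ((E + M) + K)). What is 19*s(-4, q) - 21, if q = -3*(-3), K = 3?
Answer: 36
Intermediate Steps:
q = 9
s(E, M) = 2 + (-5 + M)/(3 + M + 2*E) (s(E, M) = 2 + (M - 5)/(E + ((E + M) + 3)) = 2 + (-5 + M)/(E + (3 + E + M)) = 2 + (-5 + M)/(3 + M + 2*E))
19*s(-4, q) - 21 = 19*((1 + 3*9 + 4*(-4))/(3 + 9 + 2*(-4))) - 21 = 19*((1 + 27 - 16)/(3 + 9 - 8)) - 21 = 19*(12/4) - 21 = 19*((1/4)*12) - 21 = 19*3 - 21 = 57 - 21 = 36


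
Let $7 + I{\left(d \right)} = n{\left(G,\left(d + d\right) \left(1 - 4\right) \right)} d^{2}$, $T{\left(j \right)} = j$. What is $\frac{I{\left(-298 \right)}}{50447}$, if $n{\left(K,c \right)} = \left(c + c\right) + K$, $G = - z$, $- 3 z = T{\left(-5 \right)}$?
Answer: $\frac{952245271}{151341} \approx 6292.0$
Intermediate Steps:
$z = \frac{5}{3}$ ($z = \left(- \frac{1}{3}\right) \left(-5\right) = \frac{5}{3} \approx 1.6667$)
$G = - \frac{5}{3}$ ($G = \left(-1\right) \frac{5}{3} = - \frac{5}{3} \approx -1.6667$)
$n{\left(K,c \right)} = K + 2 c$ ($n{\left(K,c \right)} = 2 c + K = K + 2 c$)
$I{\left(d \right)} = -7 + d^{2} \left(- \frac{5}{3} - 12 d\right)$ ($I{\left(d \right)} = -7 + \left(- \frac{5}{3} + 2 \left(d + d\right) \left(1 - 4\right)\right) d^{2} = -7 + \left(- \frac{5}{3} + 2 \cdot 2 d \left(-3\right)\right) d^{2} = -7 + \left(- \frac{5}{3} + 2 \left(- 6 d\right)\right) d^{2} = -7 + \left(- \frac{5}{3} - 12 d\right) d^{2} = -7 + d^{2} \left(- \frac{5}{3} - 12 d\right)$)
$\frac{I{\left(-298 \right)}}{50447} = \frac{-7 - \frac{\left(-298\right)^{2} \left(5 + 36 \left(-298\right)\right)}{3}}{50447} = \left(-7 - \frac{88804 \left(5 - 10728\right)}{3}\right) \frac{1}{50447} = \left(-7 - \frac{88804}{3} \left(-10723\right)\right) \frac{1}{50447} = \left(-7 + \frac{952245292}{3}\right) \frac{1}{50447} = \frac{952245271}{3} \cdot \frac{1}{50447} = \frac{952245271}{151341}$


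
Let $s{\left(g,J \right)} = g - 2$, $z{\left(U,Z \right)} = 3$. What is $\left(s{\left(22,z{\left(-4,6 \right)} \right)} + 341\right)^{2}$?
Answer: $130321$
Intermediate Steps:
$s{\left(g,J \right)} = -2 + g$
$\left(s{\left(22,z{\left(-4,6 \right)} \right)} + 341\right)^{2} = \left(\left(-2 + 22\right) + 341\right)^{2} = \left(20 + 341\right)^{2} = 361^{2} = 130321$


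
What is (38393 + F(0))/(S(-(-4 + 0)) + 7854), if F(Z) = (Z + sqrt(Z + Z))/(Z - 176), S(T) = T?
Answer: 38393/7858 ≈ 4.8858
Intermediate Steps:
F(Z) = (Z + sqrt(2)*sqrt(Z))/(-176 + Z) (F(Z) = (Z + sqrt(2*Z))/(-176 + Z) = (Z + sqrt(2)*sqrt(Z))/(-176 + Z))
(38393 + F(0))/(S(-(-4 + 0)) + 7854) = (38393 + (0 + sqrt(2)*sqrt(0))/(-176 + 0))/(-(-4 + 0) + 7854) = (38393 + (0 + sqrt(2)*0)/(-176))/(-1*(-4) + 7854) = (38393 - (0 + 0)/176)/(4 + 7854) = (38393 - 1/176*0)/7858 = (38393 + 0)*(1/7858) = 38393*(1/7858) = 38393/7858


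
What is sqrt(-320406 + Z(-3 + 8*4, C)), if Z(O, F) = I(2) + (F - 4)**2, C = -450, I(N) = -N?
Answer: 2*I*sqrt(28573) ≈ 338.07*I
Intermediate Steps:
Z(O, F) = -2 + (-4 + F)**2 (Z(O, F) = -1*2 + (F - 4)**2 = -2 + (-4 + F)**2)
sqrt(-320406 + Z(-3 + 8*4, C)) = sqrt(-320406 + (-2 + (-4 - 450)**2)) = sqrt(-320406 + (-2 + (-454)**2)) = sqrt(-320406 + (-2 + 206116)) = sqrt(-320406 + 206114) = sqrt(-114292) = 2*I*sqrt(28573)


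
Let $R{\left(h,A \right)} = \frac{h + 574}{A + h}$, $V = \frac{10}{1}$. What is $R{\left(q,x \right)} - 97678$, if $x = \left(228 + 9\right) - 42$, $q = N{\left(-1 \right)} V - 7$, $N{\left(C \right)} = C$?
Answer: $- \frac{17386127}{178} \approx -97675.0$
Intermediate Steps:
$V = 10$ ($V = 10 \cdot 1 = 10$)
$q = -17$ ($q = \left(-1\right) 10 - 7 = -10 - 7 = -17$)
$x = 195$ ($x = 237 - 42 = 195$)
$R{\left(h,A \right)} = \frac{574 + h}{A + h}$
$R{\left(q,x \right)} - 97678 = \frac{574 - 17}{195 - 17} - 97678 = \frac{1}{178} \cdot 557 - 97678 = \frac{557}{178} - 97678 = - \frac{17386127}{178}$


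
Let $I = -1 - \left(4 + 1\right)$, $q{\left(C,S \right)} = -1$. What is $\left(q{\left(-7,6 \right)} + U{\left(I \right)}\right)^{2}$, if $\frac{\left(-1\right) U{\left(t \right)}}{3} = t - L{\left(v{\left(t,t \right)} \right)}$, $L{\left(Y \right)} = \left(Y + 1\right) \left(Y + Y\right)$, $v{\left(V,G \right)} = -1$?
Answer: $289$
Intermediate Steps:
$L{\left(Y \right)} = 2 Y \left(1 + Y\right)$ ($L{\left(Y \right)} = \left(1 + Y\right) 2 Y = 2 Y \left(1 + Y\right)$)
$I = -6$ ($I = -1 - 5 = -6$)
$U{\left(t \right)} = - 3 t$ ($U{\left(t \right)} = - 3 \left(t - 2 \left(-1\right) \left(1 - 1\right)\right) = - 3 \left(t - 2 \left(-1\right) 0\right) = - 3 \left(t - 0\right) = - 3 \left(t + 0\right) = - 3 t$)
$\left(q{\left(-7,6 \right)} + U{\left(I \right)}\right)^{2} = \left(-1 - -18\right)^{2} = \left(-1 + 18\right)^{2} = 17^{2} = 289$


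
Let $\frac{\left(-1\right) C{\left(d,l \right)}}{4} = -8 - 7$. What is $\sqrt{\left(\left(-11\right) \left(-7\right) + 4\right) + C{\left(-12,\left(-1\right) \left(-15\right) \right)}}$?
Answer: $\sqrt{141} \approx 11.874$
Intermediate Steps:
$C{\left(d,l \right)} = 60$ ($C{\left(d,l \right)} = - 4 \left(-8 - 7\right) = \left(-4\right) \left(-15\right) = 60$)
$\sqrt{\left(\left(-11\right) \left(-7\right) + 4\right) + C{\left(-12,\left(-1\right) \left(-15\right) \right)}} = \sqrt{\left(\left(-11\right) \left(-7\right) + 4\right) + 60} = \sqrt{\left(77 + 4\right) + 60} = \sqrt{81 + 60} = \sqrt{141}$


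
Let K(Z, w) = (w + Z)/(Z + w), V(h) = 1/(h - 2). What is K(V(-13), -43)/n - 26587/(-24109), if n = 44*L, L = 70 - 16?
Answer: 63194821/57282984 ≈ 1.1032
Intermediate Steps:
V(h) = 1/(-2 + h)
L = 54
K(Z, w) = 1 (K(Z, w) = (Z + w)/(Z + w) = 1)
n = 2376 (n = 44*54 = 2376)
K(V(-13), -43)/n - 26587/(-24109) = 1/2376 - 26587/(-24109) = 1*(1/2376) - 26587*(-1/24109) = 1/2376 + 26587/24109 = 63194821/57282984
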